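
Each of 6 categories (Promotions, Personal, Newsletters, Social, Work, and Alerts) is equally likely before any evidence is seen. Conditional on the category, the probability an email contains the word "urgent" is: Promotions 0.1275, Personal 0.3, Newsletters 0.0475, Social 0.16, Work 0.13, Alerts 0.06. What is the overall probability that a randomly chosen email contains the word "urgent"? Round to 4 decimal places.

With a uniform prior (1/6 each), posterior ∝ likelihood:
  Promotions: 0.1275
  Personal: 0.3
  Newsletters: 0.0475
  Social: 0.16
  Work: 0.13
  Alerts: 0.06
P(urgent-flag) = (1/6) × (0.1275 + 0.3 + 0.0475 + 0.16 + 0.13 + 0.06) = 0.825/6 ≈ 0.1375.

0.1375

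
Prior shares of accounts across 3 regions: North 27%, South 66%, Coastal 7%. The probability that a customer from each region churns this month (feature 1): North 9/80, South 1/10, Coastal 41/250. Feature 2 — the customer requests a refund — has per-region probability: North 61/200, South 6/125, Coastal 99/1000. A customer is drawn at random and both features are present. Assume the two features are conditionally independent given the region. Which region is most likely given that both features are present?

North

Prior × likelihood for each hypothesis:
  North: 0.27 × 0.1125 × 0.305 = 0.009264375
  South: 0.66 × 0.1 × 0.048 = 0.003168
  Coastal: 0.07 × 0.164 × 0.099 = 0.00113652
Normalizing constant = 0.013568895.
Largest term belongs to North, so North is most probable.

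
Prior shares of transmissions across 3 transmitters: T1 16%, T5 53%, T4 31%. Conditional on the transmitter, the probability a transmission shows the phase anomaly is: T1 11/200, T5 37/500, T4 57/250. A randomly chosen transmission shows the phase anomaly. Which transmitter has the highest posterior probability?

T4

Compute prior × likelihood for every hypothesis:
  T1: 0.16 × 0.055 = 0.0088
  T5: 0.53 × 0.074 = 0.03922
  T4: 0.31 × 0.228 = 0.07068
Sum = 0.1187.
Largest term belongs to T4, so T4 is most probable.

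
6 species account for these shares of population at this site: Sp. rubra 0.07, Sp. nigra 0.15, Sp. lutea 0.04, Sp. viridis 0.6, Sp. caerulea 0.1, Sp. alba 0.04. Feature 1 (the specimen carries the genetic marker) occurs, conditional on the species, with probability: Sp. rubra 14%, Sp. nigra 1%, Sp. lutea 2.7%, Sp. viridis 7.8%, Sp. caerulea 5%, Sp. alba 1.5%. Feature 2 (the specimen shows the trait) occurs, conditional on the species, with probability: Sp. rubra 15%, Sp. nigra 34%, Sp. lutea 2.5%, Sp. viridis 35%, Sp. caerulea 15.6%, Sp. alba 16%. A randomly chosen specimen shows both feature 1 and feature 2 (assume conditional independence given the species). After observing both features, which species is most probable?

Sp. viridis

Compute prior × likelihood for every hypothesis:
  Sp. rubra: 0.07 × 0.14 × 0.15 = 0.00147
  Sp. nigra: 0.15 × 0.01 × 0.34 = 0.00051
  Sp. lutea: 0.04 × 0.027 × 0.025 = 0.000027
  Sp. viridis: 0.6 × 0.078 × 0.35 = 0.01638
  Sp. caerulea: 0.1 × 0.05 × 0.156 = 0.00078
  Sp. alba: 0.04 × 0.015 × 0.16 = 0.000096
Normalizing constant = 0.019263.
Largest term belongs to Sp. viridis, so Sp. viridis is most probable.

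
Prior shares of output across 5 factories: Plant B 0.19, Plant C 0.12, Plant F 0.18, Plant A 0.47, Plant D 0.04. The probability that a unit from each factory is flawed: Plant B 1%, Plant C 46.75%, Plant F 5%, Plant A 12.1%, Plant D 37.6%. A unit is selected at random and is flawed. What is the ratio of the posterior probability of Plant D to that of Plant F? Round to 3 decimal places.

Compute prior × likelihood for every hypothesis:
  Plant B: 0.19 × 0.01 = 0.0019
  Plant C: 0.12 × 0.4675 = 0.0561
  Plant F: 0.18 × 0.05 = 0.009
  Plant A: 0.47 × 0.121 = 0.05687
  Plant D: 0.04 × 0.376 = 0.01504
Total = 0.13891.
The ratio is 0.01504 / 0.009 (the normalizer cancels) = 1.671.

1.671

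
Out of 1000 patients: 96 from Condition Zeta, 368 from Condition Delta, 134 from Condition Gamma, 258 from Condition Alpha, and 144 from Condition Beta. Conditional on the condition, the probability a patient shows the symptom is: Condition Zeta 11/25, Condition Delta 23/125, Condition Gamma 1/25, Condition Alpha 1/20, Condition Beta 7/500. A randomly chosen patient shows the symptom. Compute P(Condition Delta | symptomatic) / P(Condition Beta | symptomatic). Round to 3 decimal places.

33.587

Prior × likelihood for each hypothesis:
  Condition Zeta: 0.096 × 0.44 = 0.04224
  Condition Delta: 0.368 × 0.184 = 0.067712
  Condition Gamma: 0.134 × 0.04 = 0.00536
  Condition Alpha: 0.258 × 0.05 = 0.0129
  Condition Beta: 0.144 × 0.014 = 0.002016
Normalizing constant = 0.130228.
The ratio is 0.067712 / 0.002016 (the normalizer cancels) = 33.587.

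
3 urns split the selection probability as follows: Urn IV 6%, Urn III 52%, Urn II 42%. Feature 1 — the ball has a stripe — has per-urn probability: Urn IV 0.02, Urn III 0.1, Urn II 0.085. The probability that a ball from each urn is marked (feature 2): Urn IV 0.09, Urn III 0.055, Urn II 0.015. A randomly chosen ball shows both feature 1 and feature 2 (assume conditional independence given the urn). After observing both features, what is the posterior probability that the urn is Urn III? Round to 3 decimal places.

Prior × likelihood for each hypothesis:
  Urn IV: 0.06 × 0.02 × 0.09 = 0.000108
  Urn III: 0.52 × 0.1 × 0.055 = 0.00286
  Urn II: 0.42 × 0.085 × 0.015 = 0.0005355
Total = 0.0035035.
P(Urn III | evidence) = 0.00286 / 0.0035035 ≈ 0.816.

0.816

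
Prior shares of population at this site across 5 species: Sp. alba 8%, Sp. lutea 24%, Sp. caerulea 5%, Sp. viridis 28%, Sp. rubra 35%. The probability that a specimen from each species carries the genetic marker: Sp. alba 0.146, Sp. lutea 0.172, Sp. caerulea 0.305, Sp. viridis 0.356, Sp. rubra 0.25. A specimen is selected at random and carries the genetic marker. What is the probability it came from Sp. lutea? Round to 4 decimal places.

0.1616

Unnormalized posteriors (prior × likelihood):
  Sp. alba: 0.08 × 0.146 = 0.01168
  Sp. lutea: 0.24 × 0.172 = 0.04128
  Sp. caerulea: 0.05 × 0.305 = 0.01525
  Sp. viridis: 0.28 × 0.356 = 0.09968
  Sp. rubra: 0.35 × 0.25 = 0.0875
Total = 0.25539.
P(Sp. lutea | evidence) = 0.04128 / 0.25539 ≈ 0.1616.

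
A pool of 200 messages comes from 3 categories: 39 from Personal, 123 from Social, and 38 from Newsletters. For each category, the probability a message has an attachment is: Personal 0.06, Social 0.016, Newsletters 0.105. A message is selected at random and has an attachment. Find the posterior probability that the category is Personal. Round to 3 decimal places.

0.282

By Bayes' rule, posterior ∝ prior × likelihood:
  Personal: 0.195 × 0.06 = 0.0117
  Social: 0.615 × 0.016 = 0.00984
  Newsletters: 0.19 × 0.105 = 0.01995
Normalizing constant = 0.04149.
P(Personal | evidence) = 0.0117 / 0.04149 ≈ 0.282.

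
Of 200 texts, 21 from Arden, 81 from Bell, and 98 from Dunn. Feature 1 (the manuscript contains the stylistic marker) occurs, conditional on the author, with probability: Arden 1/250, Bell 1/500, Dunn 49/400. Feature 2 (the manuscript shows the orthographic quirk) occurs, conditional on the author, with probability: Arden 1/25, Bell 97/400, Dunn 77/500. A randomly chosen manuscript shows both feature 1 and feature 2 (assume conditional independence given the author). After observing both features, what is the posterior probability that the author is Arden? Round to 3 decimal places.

Prior × likelihood for each hypothesis:
  Arden: 0.105 × 0.004 × 0.04 = 0.0000168
  Bell: 0.405 × 0.002 × 0.2425 = 0.000196425
  Dunn: 0.49 × 0.1225 × 0.154 = 0.00924385
Sum = 0.009457075.
P(Arden | evidence) = 0.0000168 / 0.009457075 ≈ 0.002.

0.002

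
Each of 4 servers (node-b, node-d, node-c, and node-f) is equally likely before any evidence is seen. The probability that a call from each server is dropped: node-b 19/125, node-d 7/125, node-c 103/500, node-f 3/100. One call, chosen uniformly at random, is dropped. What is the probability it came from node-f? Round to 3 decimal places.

With a uniform prior (1/4 each), posterior ∝ likelihood:
  node-b: 0.152
  node-d: 0.056
  node-c: 0.206
  node-f: 0.03
Total = 0.444.
P(node-f | evidence) = 0.03 / 0.444 ≈ 0.068.

0.068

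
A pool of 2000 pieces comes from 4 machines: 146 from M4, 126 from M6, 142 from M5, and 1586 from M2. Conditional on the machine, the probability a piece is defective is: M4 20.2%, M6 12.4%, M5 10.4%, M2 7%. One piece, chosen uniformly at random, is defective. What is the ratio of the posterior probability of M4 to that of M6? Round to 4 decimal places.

Unnormalized posteriors (prior × likelihood):
  M4: 0.073 × 0.202 = 0.014746
  M6: 0.063 × 0.124 = 0.007812
  M5: 0.071 × 0.104 = 0.007384
  M2: 0.793 × 0.07 = 0.05551
Normalizing constant = 0.085452.
The ratio is 0.014746 / 0.007812 (the normalizer cancels) = 1.8876.

1.8876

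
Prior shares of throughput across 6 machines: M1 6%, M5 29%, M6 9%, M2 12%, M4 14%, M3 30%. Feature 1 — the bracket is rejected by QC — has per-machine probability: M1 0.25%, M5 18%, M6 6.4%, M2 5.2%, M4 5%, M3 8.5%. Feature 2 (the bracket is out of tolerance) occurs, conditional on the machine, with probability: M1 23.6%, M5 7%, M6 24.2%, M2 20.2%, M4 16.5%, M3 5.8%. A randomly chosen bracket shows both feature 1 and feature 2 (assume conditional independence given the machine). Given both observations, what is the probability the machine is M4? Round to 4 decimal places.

0.1287

Compute prior × likelihood for every hypothesis:
  M1: 0.06 × 0.0025 × 0.236 = 0.0000354
  M5: 0.29 × 0.18 × 0.07 = 0.003654
  M6: 0.09 × 0.064 × 0.242 = 0.00139392
  M2: 0.12 × 0.052 × 0.202 = 0.00126048
  M4: 0.14 × 0.05 × 0.165 = 0.001155
  M3: 0.3 × 0.085 × 0.058 = 0.001479
Total = 0.0089778.
P(M4 | evidence) = 0.001155 / 0.0089778 ≈ 0.1287.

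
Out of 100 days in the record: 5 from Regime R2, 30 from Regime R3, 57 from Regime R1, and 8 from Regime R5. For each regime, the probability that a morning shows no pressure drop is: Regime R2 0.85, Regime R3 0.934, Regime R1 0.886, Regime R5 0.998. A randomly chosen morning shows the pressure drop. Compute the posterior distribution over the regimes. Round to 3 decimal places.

Regime R2 0.081, Regime R3 0.214, Regime R1 0.703, Regime R5 0.002

Taking complements, P(drop | each) = Regime R2 0.15, Regime R3 0.066, Regime R1 0.114, Regime R5 0.002.
By Bayes' rule, posterior ∝ prior × likelihood:
  Regime R2: 0.05 × 0.15 = 0.0075
  Regime R3: 0.3 × 0.066 = 0.0198
  Regime R1: 0.57 × 0.114 = 0.06498
  Regime R5: 0.08 × 0.002 = 0.00016
Sum = 0.09244.
P(Regime R2 | drop) = 0.0075/0.09244 ≈ 0.081
P(Regime R3 | drop) = 0.0198/0.09244 ≈ 0.214
P(Regime R1 | drop) = 0.06498/0.09244 ≈ 0.703
P(Regime R5 | drop) = 0.00016/0.09244 ≈ 0.002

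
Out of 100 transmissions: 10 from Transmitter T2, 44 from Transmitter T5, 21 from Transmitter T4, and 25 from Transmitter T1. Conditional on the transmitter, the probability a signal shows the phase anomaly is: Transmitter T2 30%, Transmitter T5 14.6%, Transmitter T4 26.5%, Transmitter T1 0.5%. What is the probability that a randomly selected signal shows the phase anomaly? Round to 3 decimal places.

By Bayes' rule, posterior ∝ prior × likelihood:
  Transmitter T2: 0.1 × 0.3 = 0.03
  Transmitter T5: 0.44 × 0.146 = 0.06424
  Transmitter T4: 0.21 × 0.265 = 0.05565
  Transmitter T1: 0.25 × 0.005 = 0.00125
P(anomaly) = 0.03 + 0.06424 + 0.05565 + 0.00125 = 0.15114 → 0.151.

0.151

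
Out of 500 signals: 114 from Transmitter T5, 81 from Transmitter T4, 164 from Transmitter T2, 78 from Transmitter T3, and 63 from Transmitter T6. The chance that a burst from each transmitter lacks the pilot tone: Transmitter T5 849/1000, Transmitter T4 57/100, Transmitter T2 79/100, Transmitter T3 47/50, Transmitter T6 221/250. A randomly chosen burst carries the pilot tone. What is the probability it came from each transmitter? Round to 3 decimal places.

Taking complements, P(pilot | each) = Transmitter T5 0.151, Transmitter T4 0.43, Transmitter T2 0.21, Transmitter T3 0.06, Transmitter T6 0.116.
Unnormalized posteriors (prior × likelihood):
  Transmitter T5: 0.228 × 0.151 = 0.034428
  Transmitter T4: 0.162 × 0.43 = 0.06966
  Transmitter T2: 0.328 × 0.21 = 0.06888
  Transmitter T3: 0.156 × 0.06 = 0.00936
  Transmitter T6: 0.126 × 0.116 = 0.014616
Normalizing constant = 0.196944.
P(Transmitter T5 | pilot) = 0.034428/0.196944 ≈ 0.175
P(Transmitter T4 | pilot) = 0.06966/0.196944 ≈ 0.354
P(Transmitter T2 | pilot) = 0.06888/0.196944 ≈ 0.350
P(Transmitter T3 | pilot) = 0.00936/0.196944 ≈ 0.048
P(Transmitter T6 | pilot) = 0.014616/0.196944 ≈ 0.074

Transmitter T5 0.175, Transmitter T4 0.354, Transmitter T2 0.350, Transmitter T3 0.048, Transmitter T6 0.074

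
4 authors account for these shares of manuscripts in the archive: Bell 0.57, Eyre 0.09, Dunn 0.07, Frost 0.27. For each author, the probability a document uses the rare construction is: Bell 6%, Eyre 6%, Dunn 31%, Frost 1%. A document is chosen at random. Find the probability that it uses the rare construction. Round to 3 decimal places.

0.064

Unnormalized posteriors (prior × likelihood):
  Bell: 0.57 × 0.06 = 0.0342
  Eyre: 0.09 × 0.06 = 0.0054
  Dunn: 0.07 × 0.31 = 0.0217
  Frost: 0.27 × 0.01 = 0.0027
P(rare-form) = 0.0342 + 0.0054 + 0.0217 + 0.0027 = 0.064 → 0.064.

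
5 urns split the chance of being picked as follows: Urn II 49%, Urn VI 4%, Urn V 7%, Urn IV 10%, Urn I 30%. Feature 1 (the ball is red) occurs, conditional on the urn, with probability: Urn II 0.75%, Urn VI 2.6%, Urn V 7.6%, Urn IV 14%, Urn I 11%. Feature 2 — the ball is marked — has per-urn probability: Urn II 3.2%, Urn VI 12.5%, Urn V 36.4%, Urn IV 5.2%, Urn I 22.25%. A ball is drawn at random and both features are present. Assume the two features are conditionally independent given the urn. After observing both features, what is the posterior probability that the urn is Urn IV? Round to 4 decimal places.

Prior × likelihood for each hypothesis:
  Urn II: 0.49 × 0.0075 × 0.032 = 0.0001176
  Urn VI: 0.04 × 0.026 × 0.125 = 0.00013
  Urn V: 0.07 × 0.076 × 0.364 = 0.00193648
  Urn IV: 0.1 × 0.14 × 0.052 = 0.000728
  Urn I: 0.3 × 0.11 × 0.2225 = 0.0073425
Total = 0.01025458.
P(Urn IV | evidence) = 0.000728 / 0.01025458 ≈ 0.0710.

0.0710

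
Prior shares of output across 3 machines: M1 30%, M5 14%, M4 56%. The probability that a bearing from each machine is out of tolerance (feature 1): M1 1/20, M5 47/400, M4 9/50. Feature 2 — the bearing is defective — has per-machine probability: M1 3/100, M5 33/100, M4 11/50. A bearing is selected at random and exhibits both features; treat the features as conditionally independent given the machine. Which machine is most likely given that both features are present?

Compute prior × likelihood for every hypothesis:
  M1: 0.3 × 0.05 × 0.03 = 0.00045
  M5: 0.14 × 0.1175 × 0.33 = 0.0054285
  M4: 0.56 × 0.18 × 0.22 = 0.022176
Sum = 0.0280545.
Largest term belongs to M4, so M4 is most probable.

M4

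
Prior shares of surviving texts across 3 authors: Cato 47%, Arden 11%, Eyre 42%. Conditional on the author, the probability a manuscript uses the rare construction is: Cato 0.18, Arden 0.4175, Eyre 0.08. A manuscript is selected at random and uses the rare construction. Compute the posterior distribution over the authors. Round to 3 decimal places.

Cato 0.515, Arden 0.280, Eyre 0.205

Unnormalized posteriors (prior × likelihood):
  Cato: 0.47 × 0.18 = 0.0846
  Arden: 0.11 × 0.4175 = 0.045925
  Eyre: 0.42 × 0.08 = 0.0336
Total = 0.164125.
P(Cato | rare-form) = 0.0846/0.164125 ≈ 0.515
P(Arden | rare-form) = 0.045925/0.164125 ≈ 0.280
P(Eyre | rare-form) = 0.0336/0.164125 ≈ 0.205
(Check: 0.515+0.280+0.205 = 1.000.)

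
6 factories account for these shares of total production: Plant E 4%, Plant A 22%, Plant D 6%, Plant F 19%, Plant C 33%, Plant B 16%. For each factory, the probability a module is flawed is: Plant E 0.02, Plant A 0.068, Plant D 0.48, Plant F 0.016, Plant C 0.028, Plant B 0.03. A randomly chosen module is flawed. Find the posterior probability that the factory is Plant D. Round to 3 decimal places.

0.467

Compute prior × likelihood for every hypothesis:
  Plant E: 0.04 × 0.02 = 0.0008
  Plant A: 0.22 × 0.068 = 0.01496
  Plant D: 0.06 × 0.48 = 0.0288
  Plant F: 0.19 × 0.016 = 0.00304
  Plant C: 0.33 × 0.028 = 0.00924
  Plant B: 0.16 × 0.03 = 0.0048
Sum = 0.06164.
P(Plant D | evidence) = 0.0288 / 0.06164 ≈ 0.467.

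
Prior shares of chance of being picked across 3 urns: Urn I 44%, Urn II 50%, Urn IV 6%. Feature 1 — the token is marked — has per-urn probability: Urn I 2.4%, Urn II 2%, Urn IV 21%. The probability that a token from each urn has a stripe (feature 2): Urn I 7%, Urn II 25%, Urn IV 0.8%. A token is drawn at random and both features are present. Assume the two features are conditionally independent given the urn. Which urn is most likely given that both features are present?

By Bayes' rule, posterior ∝ prior × likelihood:
  Urn I: 0.44 × 0.024 × 0.07 = 0.0007392
  Urn II: 0.5 × 0.02 × 0.25 = 0.0025
  Urn IV: 0.06 × 0.21 × 0.008 = 0.0001008
Total = 0.00334.
Largest term belongs to Urn II, so Urn II is most probable.

Urn II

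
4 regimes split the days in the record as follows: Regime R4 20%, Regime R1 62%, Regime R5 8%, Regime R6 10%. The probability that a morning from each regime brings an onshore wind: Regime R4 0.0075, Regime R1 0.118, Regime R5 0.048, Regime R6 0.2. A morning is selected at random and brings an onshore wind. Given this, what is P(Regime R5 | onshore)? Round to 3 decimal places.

0.039

Unnormalized posteriors (prior × likelihood):
  Regime R4: 0.2 × 0.0075 = 0.0015
  Regime R1: 0.62 × 0.118 = 0.07316
  Regime R5: 0.08 × 0.048 = 0.00384
  Regime R6: 0.1 × 0.2 = 0.02
Sum = 0.0985.
P(Regime R5 | evidence) = 0.00384 / 0.0985 ≈ 0.039.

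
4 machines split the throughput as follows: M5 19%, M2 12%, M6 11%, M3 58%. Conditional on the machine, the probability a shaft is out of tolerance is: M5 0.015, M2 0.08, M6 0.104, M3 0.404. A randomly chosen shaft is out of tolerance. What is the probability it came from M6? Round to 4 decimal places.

By Bayes' rule, posterior ∝ prior × likelihood:
  M5: 0.19 × 0.015 = 0.00285
  M2: 0.12 × 0.08 = 0.0096
  M6: 0.11 × 0.104 = 0.01144
  M3: 0.58 × 0.404 = 0.23432
Sum = 0.25821.
P(M6 | evidence) = 0.01144 / 0.25821 ≈ 0.0443.

0.0443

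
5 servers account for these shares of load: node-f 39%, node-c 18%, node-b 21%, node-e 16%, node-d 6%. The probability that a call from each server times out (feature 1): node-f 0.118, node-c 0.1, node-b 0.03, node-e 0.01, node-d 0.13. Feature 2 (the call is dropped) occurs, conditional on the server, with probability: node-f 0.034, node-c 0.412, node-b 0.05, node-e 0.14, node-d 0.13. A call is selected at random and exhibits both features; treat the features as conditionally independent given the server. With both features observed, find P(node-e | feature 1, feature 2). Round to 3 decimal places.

0.021

Compute prior × likelihood for every hypothesis:
  node-f: 0.39 × 0.118 × 0.034 = 0.00156468
  node-c: 0.18 × 0.1 × 0.412 = 0.007416
  node-b: 0.21 × 0.03 × 0.05 = 0.000315
  node-e: 0.16 × 0.01 × 0.14 = 0.000224
  node-d: 0.06 × 0.13 × 0.13 = 0.001014
Normalizing constant = 0.01053368.
P(node-e | evidence) = 0.000224 / 0.01053368 ≈ 0.021.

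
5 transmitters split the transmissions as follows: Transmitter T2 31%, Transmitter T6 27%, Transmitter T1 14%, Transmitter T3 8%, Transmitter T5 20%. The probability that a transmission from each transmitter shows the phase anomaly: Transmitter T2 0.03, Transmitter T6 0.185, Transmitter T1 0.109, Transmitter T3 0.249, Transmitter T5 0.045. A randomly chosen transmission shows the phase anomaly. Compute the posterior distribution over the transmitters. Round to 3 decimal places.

Unnormalized posteriors (prior × likelihood):
  Transmitter T2: 0.31 × 0.03 = 0.0093
  Transmitter T6: 0.27 × 0.185 = 0.04995
  Transmitter T1: 0.14 × 0.109 = 0.01526
  Transmitter T3: 0.08 × 0.249 = 0.01992
  Transmitter T5: 0.2 × 0.045 = 0.009
Total = 0.10343.
P(Transmitter T2 | anomaly) = 0.0093/0.10343 ≈ 0.090
P(Transmitter T6 | anomaly) = 0.04995/0.10343 ≈ 0.483
P(Transmitter T1 | anomaly) = 0.01526/0.10343 ≈ 0.148
P(Transmitter T3 | anomaly) = 0.01992/0.10343 ≈ 0.193
P(Transmitter T5 | anomaly) = 0.009/0.10343 ≈ 0.087

Transmitter T2 0.090, Transmitter T6 0.483, Transmitter T1 0.148, Transmitter T3 0.193, Transmitter T5 0.087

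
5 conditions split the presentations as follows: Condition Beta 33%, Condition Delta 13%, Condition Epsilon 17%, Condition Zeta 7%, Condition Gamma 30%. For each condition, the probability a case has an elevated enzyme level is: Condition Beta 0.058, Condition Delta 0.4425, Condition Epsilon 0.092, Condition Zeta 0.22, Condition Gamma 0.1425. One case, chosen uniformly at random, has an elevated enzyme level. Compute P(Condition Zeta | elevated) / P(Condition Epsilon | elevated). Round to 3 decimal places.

0.985

Prior × likelihood for each hypothesis:
  Condition Beta: 0.33 × 0.058 = 0.01914
  Condition Delta: 0.13 × 0.4425 = 0.057525
  Condition Epsilon: 0.17 × 0.092 = 0.01564
  Condition Zeta: 0.07 × 0.22 = 0.0154
  Condition Gamma: 0.3 × 0.1425 = 0.04275
Normalizing constant = 0.150455.
The ratio is 0.0154 / 0.01564 (the normalizer cancels) = 0.985.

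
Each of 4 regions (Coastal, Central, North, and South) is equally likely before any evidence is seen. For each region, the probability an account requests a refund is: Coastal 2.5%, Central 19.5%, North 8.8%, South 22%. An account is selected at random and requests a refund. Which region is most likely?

South

Since the prior is uniform, the posterior is proportional to the likelihood:
  Coastal: 0.025
  Central: 0.195
  North: 0.088
  South: 0.22
Total = 0.528.
Largest term belongs to South, so South is most probable.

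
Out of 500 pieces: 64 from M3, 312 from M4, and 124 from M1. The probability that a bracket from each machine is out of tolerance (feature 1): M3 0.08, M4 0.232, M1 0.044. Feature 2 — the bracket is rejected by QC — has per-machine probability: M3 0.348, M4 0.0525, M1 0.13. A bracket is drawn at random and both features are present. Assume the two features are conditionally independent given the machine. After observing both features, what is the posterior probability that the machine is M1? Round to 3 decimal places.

0.113

Compute prior × likelihood for every hypothesis:
  M3: 0.128 × 0.08 × 0.348 = 0.00356352
  M4: 0.624 × 0.232 × 0.0525 = 0.00760032
  M1: 0.248 × 0.044 × 0.13 = 0.00141856
Total = 0.0125824.
P(M1 | evidence) = 0.00141856 / 0.0125824 ≈ 0.113.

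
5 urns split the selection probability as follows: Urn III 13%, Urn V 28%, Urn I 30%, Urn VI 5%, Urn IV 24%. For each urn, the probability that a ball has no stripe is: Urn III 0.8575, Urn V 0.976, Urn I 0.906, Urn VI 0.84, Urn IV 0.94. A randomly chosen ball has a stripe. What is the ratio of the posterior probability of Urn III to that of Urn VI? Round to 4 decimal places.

2.3156

Taking complements, P(striped | each) = Urn III 0.1425, Urn V 0.024, Urn I 0.094, Urn VI 0.16, Urn IV 0.06.
Compute prior × likelihood for every hypothesis:
  Urn III: 0.13 × 0.1425 = 0.018525
  Urn V: 0.28 × 0.024 = 0.00672
  Urn I: 0.3 × 0.094 = 0.0282
  Urn VI: 0.05 × 0.16 = 0.008
  Urn IV: 0.24 × 0.06 = 0.0144
Total = 0.075845.
The ratio is 0.018525 / 0.008 (the normalizer cancels) = 2.3156.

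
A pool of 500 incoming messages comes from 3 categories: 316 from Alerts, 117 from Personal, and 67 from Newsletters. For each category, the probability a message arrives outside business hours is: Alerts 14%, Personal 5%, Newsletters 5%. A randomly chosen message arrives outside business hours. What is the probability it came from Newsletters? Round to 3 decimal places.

0.063

Compute prior × likelihood for every hypothesis:
  Alerts: 0.632 × 0.14 = 0.08848
  Personal: 0.234 × 0.05 = 0.0117
  Newsletters: 0.134 × 0.05 = 0.0067
Total = 0.10688.
P(Newsletters | evidence) = 0.0067 / 0.10688 ≈ 0.063.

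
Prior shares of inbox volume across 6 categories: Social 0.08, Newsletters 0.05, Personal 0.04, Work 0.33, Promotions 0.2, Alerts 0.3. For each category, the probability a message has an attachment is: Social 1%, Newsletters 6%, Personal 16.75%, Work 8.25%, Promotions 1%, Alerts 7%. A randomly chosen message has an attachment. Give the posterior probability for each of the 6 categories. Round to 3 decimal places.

Social 0.013, Newsletters 0.049, Personal 0.110, Work 0.448, Promotions 0.033, Alerts 0.346

By Bayes' rule, posterior ∝ prior × likelihood:
  Social: 0.08 × 0.01 = 0.0008
  Newsletters: 0.05 × 0.06 = 0.003
  Personal: 0.04 × 0.1675 = 0.0067
  Work: 0.33 × 0.0825 = 0.027225
  Promotions: 0.2 × 0.01 = 0.002
  Alerts: 0.3 × 0.07 = 0.021
Sum = 0.060725.
P(Social | attachment) = 0.0008/0.060725 ≈ 0.013
P(Newsletters | attachment) = 0.003/0.060725 ≈ 0.049
P(Personal | attachment) = 0.0067/0.060725 ≈ 0.110
P(Work | attachment) = 0.027225/0.060725 ≈ 0.448
P(Promotions | attachment) = 0.002/0.060725 ≈ 0.033
P(Alerts | attachment) = 0.021/0.060725 ≈ 0.346
(Check: 0.013+0.049+0.110+0.448+0.033+0.346 = 0.999.)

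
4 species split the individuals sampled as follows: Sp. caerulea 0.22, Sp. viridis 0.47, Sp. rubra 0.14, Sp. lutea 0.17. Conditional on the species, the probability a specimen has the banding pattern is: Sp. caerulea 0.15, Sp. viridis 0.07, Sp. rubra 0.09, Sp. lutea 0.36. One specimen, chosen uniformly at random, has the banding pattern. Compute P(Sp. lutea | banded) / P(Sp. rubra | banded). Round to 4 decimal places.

Unnormalized posteriors (prior × likelihood):
  Sp. caerulea: 0.22 × 0.15 = 0.033
  Sp. viridis: 0.47 × 0.07 = 0.0329
  Sp. rubra: 0.14 × 0.09 = 0.0126
  Sp. lutea: 0.17 × 0.36 = 0.0612
Total = 0.1397.
The ratio is 0.0612 / 0.0126 (the normalizer cancels) = 4.8571.

4.8571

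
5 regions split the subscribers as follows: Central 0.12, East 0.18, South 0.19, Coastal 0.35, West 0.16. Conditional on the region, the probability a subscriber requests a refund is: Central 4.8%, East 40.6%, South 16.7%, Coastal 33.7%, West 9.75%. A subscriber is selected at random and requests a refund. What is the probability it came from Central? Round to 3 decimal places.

0.024

Prior × likelihood for each hypothesis:
  Central: 0.12 × 0.048 = 0.00576
  East: 0.18 × 0.406 = 0.07308
  South: 0.19 × 0.167 = 0.03173
  Coastal: 0.35 × 0.337 = 0.11795
  West: 0.16 × 0.0975 = 0.0156
Sum = 0.24412.
P(Central | evidence) = 0.00576 / 0.24412 ≈ 0.024.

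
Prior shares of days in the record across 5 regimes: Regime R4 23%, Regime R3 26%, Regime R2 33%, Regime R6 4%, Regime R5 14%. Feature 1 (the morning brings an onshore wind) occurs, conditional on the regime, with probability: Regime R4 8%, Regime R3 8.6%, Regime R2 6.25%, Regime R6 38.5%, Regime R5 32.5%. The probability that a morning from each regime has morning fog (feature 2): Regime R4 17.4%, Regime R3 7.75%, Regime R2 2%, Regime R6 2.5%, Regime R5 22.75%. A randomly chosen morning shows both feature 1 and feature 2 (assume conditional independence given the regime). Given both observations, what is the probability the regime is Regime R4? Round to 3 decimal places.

By Bayes' rule, posterior ∝ prior × likelihood:
  Regime R4: 0.23 × 0.08 × 0.174 = 0.0032016
  Regime R3: 0.26 × 0.086 × 0.0775 = 0.0017329
  Regime R2: 0.33 × 0.0625 × 0.02 = 0.0004125
  Regime R6: 0.04 × 0.385 × 0.025 = 0.000385
  Regime R5: 0.14 × 0.325 × 0.2275 = 0.01035125
Total = 0.01608325.
P(Regime R4 | evidence) = 0.0032016 / 0.01608325 ≈ 0.199.

0.199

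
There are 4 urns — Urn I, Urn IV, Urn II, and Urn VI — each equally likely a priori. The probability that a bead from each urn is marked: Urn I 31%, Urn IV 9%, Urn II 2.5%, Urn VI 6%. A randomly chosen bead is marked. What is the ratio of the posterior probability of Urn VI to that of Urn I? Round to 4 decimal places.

0.1935

With a uniform prior (1/4 each), posterior ∝ likelihood:
  Urn I: 0.31
  Urn IV: 0.09
  Urn II: 0.025
  Urn VI: 0.06
Normalizing constant = 0.485.
The ratio is 0.06 / 0.31 (the normalizer cancels) = 0.1935.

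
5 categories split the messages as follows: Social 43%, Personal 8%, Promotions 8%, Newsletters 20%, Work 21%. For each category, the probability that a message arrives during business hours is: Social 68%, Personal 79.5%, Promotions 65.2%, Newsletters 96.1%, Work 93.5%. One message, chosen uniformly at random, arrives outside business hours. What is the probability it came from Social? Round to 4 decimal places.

Taking complements, P(off-hours | each) = Social 0.32, Personal 0.205, Promotions 0.348, Newsletters 0.039, Work 0.065.
Compute prior × likelihood for every hypothesis:
  Social: 0.43 × 0.32 = 0.1376
  Personal: 0.08 × 0.205 = 0.0164
  Promotions: 0.08 × 0.348 = 0.02784
  Newsletters: 0.2 × 0.039 = 0.0078
  Work: 0.21 × 0.065 = 0.01365
Sum = 0.20329.
P(Social | evidence) = 0.1376 / 0.20329 ≈ 0.6769.

0.6769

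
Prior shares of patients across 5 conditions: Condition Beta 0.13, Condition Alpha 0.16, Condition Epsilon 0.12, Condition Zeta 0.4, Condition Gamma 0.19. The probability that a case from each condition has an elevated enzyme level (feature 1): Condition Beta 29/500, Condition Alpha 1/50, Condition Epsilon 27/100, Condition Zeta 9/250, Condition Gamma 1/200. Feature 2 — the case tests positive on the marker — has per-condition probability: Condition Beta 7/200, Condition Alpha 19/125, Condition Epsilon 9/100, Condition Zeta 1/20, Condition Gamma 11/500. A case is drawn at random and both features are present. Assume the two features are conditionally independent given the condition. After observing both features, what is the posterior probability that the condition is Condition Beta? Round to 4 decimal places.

Prior × likelihood for each hypothesis:
  Condition Beta: 0.13 × 0.058 × 0.035 = 0.0002639
  Condition Alpha: 0.16 × 0.02 × 0.152 = 0.0004864
  Condition Epsilon: 0.12 × 0.27 × 0.09 = 0.002916
  Condition Zeta: 0.4 × 0.036 × 0.05 = 0.00072
  Condition Gamma: 0.19 × 0.005 × 0.022 = 0.0000209
Normalizing constant = 0.0044072.
P(Condition Beta | evidence) = 0.0002639 / 0.0044072 ≈ 0.0599.

0.0599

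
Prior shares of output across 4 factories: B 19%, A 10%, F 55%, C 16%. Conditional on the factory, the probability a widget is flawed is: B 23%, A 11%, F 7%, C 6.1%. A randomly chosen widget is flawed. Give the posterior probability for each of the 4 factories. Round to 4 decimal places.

B 0.4244, A 0.1068, F 0.3739, C 0.0948

By Bayes' rule, posterior ∝ prior × likelihood:
  B: 0.19 × 0.23 = 0.0437
  A: 0.1 × 0.11 = 0.011
  F: 0.55 × 0.07 = 0.0385
  C: 0.16 × 0.061 = 0.00976
Total = 0.10296.
P(B | flawed) = 0.0437/0.10296 ≈ 0.4244
P(A | flawed) = 0.011/0.10296 ≈ 0.1068
P(F | flawed) = 0.0385/0.10296 ≈ 0.3739
P(C | flawed) = 0.00976/0.10296 ≈ 0.0948
(Check: 0.4244+0.1068+0.3739+0.0948 = 0.9999.)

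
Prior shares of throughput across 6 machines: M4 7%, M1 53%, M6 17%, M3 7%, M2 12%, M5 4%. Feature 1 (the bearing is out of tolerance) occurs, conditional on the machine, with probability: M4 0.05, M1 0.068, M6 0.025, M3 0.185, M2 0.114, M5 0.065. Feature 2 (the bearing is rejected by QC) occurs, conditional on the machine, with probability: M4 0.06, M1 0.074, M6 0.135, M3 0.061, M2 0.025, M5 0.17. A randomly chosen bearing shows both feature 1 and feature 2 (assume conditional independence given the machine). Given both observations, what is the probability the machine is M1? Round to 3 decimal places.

0.531

By Bayes' rule, posterior ∝ prior × likelihood:
  M4: 0.07 × 0.05 × 0.06 = 0.00021
  M1: 0.53 × 0.068 × 0.074 = 0.00266696
  M6: 0.17 × 0.025 × 0.135 = 0.00057375
  M3: 0.07 × 0.185 × 0.061 = 0.00078995
  M2: 0.12 × 0.114 × 0.025 = 0.000342
  M5: 0.04 × 0.065 × 0.17 = 0.000442
Normalizing constant = 0.00502466.
P(M1 | evidence) = 0.00266696 / 0.00502466 ≈ 0.531.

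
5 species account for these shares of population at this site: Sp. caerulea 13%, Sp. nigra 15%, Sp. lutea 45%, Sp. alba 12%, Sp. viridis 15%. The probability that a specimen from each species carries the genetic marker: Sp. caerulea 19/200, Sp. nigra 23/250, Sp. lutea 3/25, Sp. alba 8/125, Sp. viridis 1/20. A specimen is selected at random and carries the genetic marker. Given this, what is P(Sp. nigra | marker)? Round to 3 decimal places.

Prior × likelihood for each hypothesis:
  Sp. caerulea: 0.13 × 0.095 = 0.01235
  Sp. nigra: 0.15 × 0.092 = 0.0138
  Sp. lutea: 0.45 × 0.12 = 0.054
  Sp. alba: 0.12 × 0.064 = 0.00768
  Sp. viridis: 0.15 × 0.05 = 0.0075
Sum = 0.09533.
P(Sp. nigra | evidence) = 0.0138 / 0.09533 ≈ 0.145.

0.145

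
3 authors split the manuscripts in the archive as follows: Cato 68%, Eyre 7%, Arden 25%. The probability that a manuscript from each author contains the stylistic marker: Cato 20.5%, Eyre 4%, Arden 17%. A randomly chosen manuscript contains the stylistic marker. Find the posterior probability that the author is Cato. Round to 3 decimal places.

0.755

By Bayes' rule, posterior ∝ prior × likelihood:
  Cato: 0.68 × 0.205 = 0.1394
  Eyre: 0.07 × 0.04 = 0.0028
  Arden: 0.25 × 0.17 = 0.0425
Normalizing constant = 0.1847.
P(Cato | evidence) = 0.1394 / 0.1847 ≈ 0.755.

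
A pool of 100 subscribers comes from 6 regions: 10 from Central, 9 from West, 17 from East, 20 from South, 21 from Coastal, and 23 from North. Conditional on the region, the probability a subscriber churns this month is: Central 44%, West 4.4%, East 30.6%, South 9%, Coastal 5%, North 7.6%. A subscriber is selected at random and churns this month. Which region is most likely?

East

Compute prior × likelihood for every hypothesis:
  Central: 0.1 × 0.44 = 0.044
  West: 0.09 × 0.044 = 0.00396
  East: 0.17 × 0.306 = 0.05202
  South: 0.2 × 0.09 = 0.018
  Coastal: 0.21 × 0.05 = 0.0105
  North: 0.23 × 0.076 = 0.01748
Normalizing constant = 0.14596.
Largest term belongs to East, so East is most probable.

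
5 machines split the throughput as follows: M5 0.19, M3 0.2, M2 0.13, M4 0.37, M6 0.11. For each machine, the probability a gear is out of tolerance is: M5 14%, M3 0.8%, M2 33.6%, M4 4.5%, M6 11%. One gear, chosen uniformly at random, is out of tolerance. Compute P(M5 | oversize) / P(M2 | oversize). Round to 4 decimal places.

0.6090

Prior × likelihood for each hypothesis:
  M5: 0.19 × 0.14 = 0.0266
  M3: 0.2 × 0.008 = 0.0016
  M2: 0.13 × 0.336 = 0.04368
  M4: 0.37 × 0.045 = 0.01665
  M6: 0.11 × 0.11 = 0.0121
Total = 0.10063.
The ratio is 0.0266 / 0.04368 (the normalizer cancels) = 0.6090.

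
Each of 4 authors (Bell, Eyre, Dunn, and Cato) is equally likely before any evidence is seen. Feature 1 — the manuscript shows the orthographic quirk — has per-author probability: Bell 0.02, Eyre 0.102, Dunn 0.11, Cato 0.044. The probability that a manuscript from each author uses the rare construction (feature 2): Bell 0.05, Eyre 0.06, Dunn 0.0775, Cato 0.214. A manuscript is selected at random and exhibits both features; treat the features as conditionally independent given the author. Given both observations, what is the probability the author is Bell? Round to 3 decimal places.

0.040

With a uniform prior (1/4 each), posterior ∝ likelihood:
  Bell: 0.02 × 0.05 = 0.001
  Eyre: 0.102 × 0.06 = 0.00612
  Dunn: 0.11 × 0.0775 = 0.008525
  Cato: 0.044 × 0.214 = 0.009416
Normalizing constant = 0.025061.
P(Bell | evidence) = 0.001 / 0.025061 ≈ 0.040.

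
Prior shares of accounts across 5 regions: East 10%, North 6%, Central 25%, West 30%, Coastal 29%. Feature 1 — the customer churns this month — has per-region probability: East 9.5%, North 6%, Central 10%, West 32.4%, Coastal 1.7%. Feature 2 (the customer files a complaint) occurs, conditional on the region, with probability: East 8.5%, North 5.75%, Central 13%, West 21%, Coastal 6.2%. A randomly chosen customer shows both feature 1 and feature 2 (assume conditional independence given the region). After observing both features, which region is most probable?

West

Prior × likelihood for each hypothesis:
  East: 0.1 × 0.095 × 0.085 = 0.0008075
  North: 0.06 × 0.06 × 0.0575 = 0.000207
  Central: 0.25 × 0.1 × 0.13 = 0.00325
  West: 0.3 × 0.324 × 0.21 = 0.020412
  Coastal: 0.29 × 0.017 × 0.062 = 0.00030566
Sum = 0.02498216.
Largest term belongs to West, so West is most probable.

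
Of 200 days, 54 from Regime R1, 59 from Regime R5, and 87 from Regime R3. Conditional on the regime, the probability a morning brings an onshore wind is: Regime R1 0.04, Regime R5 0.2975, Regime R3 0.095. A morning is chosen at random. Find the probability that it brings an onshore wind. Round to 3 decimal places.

0.140

Compute prior × likelihood for every hypothesis:
  Regime R1: 0.27 × 0.04 = 0.0108
  Regime R5: 0.295 × 0.2975 = 0.0877625
  Regime R3: 0.435 × 0.095 = 0.041325
P(onshore) = 0.0108 + 0.0877625 + 0.041325 = 0.1398875 → 0.140.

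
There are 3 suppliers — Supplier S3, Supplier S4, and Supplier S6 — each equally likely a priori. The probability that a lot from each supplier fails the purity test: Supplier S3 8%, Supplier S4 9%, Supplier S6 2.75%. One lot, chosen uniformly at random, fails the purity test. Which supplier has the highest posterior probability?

Since the prior is uniform, the posterior is proportional to the likelihood:
  Supplier S3: 0.08
  Supplier S4: 0.09
  Supplier S6: 0.0275
Normalizing constant = 0.1975.
Largest term belongs to Supplier S4, so Supplier S4 is most probable.

Supplier S4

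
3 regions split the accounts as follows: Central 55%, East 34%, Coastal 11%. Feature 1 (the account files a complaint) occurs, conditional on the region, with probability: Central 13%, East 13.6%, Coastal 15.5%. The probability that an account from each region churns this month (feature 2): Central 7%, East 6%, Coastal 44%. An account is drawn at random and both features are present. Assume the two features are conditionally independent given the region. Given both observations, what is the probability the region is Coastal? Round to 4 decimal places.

Unnormalized posteriors (prior × likelihood):
  Central: 0.55 × 0.13 × 0.07 = 0.005005
  East: 0.34 × 0.136 × 0.06 = 0.0027744
  Coastal: 0.11 × 0.155 × 0.44 = 0.007502
Sum = 0.0152814.
P(Coastal | evidence) = 0.007502 / 0.0152814 ≈ 0.4909.

0.4909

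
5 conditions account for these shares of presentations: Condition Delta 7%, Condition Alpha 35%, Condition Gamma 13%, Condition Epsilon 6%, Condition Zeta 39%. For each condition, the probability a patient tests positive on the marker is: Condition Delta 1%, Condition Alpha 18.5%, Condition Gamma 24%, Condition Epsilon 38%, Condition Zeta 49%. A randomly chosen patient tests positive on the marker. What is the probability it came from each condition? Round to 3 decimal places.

Compute prior × likelihood for every hypothesis:
  Condition Delta: 0.07 × 0.01 = 0.0007
  Condition Alpha: 0.35 × 0.185 = 0.06475
  Condition Gamma: 0.13 × 0.24 = 0.0312
  Condition Epsilon: 0.06 × 0.38 = 0.0228
  Condition Zeta: 0.39 × 0.49 = 0.1911
Sum = 0.31055.
P(Condition Delta | marker-positive) = 0.0007/0.31055 ≈ 0.002
P(Condition Alpha | marker-positive) = 0.06475/0.31055 ≈ 0.209
P(Condition Gamma | marker-positive) = 0.0312/0.31055 ≈ 0.100
P(Condition Epsilon | marker-positive) = 0.0228/0.31055 ≈ 0.073
P(Condition Zeta | marker-positive) = 0.1911/0.31055 ≈ 0.615
(Check: 0.002+0.209+0.100+0.073+0.615 = 0.999.)

Condition Delta 0.002, Condition Alpha 0.209, Condition Gamma 0.100, Condition Epsilon 0.073, Condition Zeta 0.615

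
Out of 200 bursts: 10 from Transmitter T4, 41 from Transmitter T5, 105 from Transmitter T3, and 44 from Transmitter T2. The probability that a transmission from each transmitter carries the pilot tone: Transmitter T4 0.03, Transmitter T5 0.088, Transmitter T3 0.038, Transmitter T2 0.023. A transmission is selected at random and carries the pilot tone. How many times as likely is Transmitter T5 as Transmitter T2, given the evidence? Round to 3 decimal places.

3.565

Compute prior × likelihood for every hypothesis:
  Transmitter T4: 0.05 × 0.03 = 0.0015
  Transmitter T5: 0.205 × 0.088 = 0.01804
  Transmitter T3: 0.525 × 0.038 = 0.01995
  Transmitter T2: 0.22 × 0.023 = 0.00506
Sum = 0.04455.
The ratio is 0.01804 / 0.00506 (the normalizer cancels) = 3.565.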